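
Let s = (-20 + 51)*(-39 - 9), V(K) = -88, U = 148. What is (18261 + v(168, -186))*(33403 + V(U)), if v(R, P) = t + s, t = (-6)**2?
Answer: 559991835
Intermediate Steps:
t = 36
s = -1488 (s = 31*(-48) = -1488)
v(R, P) = -1452 (v(R, P) = 36 - 1488 = -1452)
(18261 + v(168, -186))*(33403 + V(U)) = (18261 - 1452)*(33403 - 88) = 16809*33315 = 559991835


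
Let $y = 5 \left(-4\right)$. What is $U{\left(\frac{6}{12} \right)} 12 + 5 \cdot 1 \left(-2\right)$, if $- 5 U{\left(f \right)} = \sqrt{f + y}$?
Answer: $-10 - \frac{6 i \sqrt{78}}{5} \approx -10.0 - 10.598 i$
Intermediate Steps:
$y = -20$
$U{\left(f \right)} = - \frac{\sqrt{-20 + f}}{5}$ ($U{\left(f \right)} = - \frac{\sqrt{f - 20}}{5} = - \frac{\sqrt{-20 + f}}{5}$)
$U{\left(\frac{6}{12} \right)} 12 + 5 \cdot 1 \left(-2\right) = - \frac{\sqrt{-20 + \frac{6}{12}}}{5} \cdot 12 + 5 \cdot 1 \left(-2\right) = - \frac{\sqrt{-20 + 6 \cdot \frac{1}{12}}}{5} \cdot 12 + 5 \left(-2\right) = - \frac{\sqrt{-20 + \frac{1}{2}}}{5} \cdot 12 - 10 = - \frac{\sqrt{- \frac{39}{2}}}{5} \cdot 12 - 10 = - \frac{\frac{1}{2} i \sqrt{78}}{5} \cdot 12 - 10 = - \frac{i \sqrt{78}}{10} \cdot 12 - 10 = - \frac{6 i \sqrt{78}}{5} - 10 = -10 - \frac{6 i \sqrt{78}}{5}$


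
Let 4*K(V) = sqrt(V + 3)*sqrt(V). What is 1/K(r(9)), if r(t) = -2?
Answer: -2*I*sqrt(2) ≈ -2.8284*I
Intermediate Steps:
K(V) = sqrt(V)*sqrt(3 + V)/4 (K(V) = (sqrt(V + 3)*sqrt(V))/4 = (sqrt(3 + V)*sqrt(V))/4 = (sqrt(V)*sqrt(3 + V))/4 = sqrt(V)*sqrt(3 + V)/4)
1/K(r(9)) = 1/(sqrt(-2)*sqrt(3 - 2)/4) = 1/((I*sqrt(2))*sqrt(1)/4) = 1/((1/4)*(I*sqrt(2))*1) = 1/(I*sqrt(2)/4) = -2*I*sqrt(2)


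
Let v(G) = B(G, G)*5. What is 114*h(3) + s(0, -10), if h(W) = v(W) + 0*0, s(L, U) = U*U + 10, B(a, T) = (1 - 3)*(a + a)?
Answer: -6730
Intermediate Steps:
B(a, T) = -4*a
v(G) = -20*G (v(G) = -4*G*5 = -20*G)
s(L, U) = 10 + U² (s(L, U) = U² + 10 = 10 + U²)
h(W) = -20*W (h(W) = -20*W + 0*0 = -20*W + 0 = -20*W)
114*h(3) + s(0, -10) = 114*(-20*3) + (10 + (-10)²) = 114*(-60) + (10 + 100) = -6840 + 110 = -6730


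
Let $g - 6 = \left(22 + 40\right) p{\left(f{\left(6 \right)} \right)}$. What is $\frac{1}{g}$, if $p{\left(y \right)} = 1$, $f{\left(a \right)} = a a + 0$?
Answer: $\frac{1}{68} \approx 0.014706$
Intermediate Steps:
$f{\left(a \right)} = a^{2}$ ($f{\left(a \right)} = a^{2} + 0 = a^{2}$)
$g = 68$ ($g = 6 + \left(22 + 40\right) 1 = 6 + 62 \cdot 1 = 6 + 62 = 68$)
$\frac{1}{g} = \frac{1}{68}$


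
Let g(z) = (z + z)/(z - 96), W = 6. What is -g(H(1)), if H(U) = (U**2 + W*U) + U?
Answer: 2/11 ≈ 0.18182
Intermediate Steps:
H(U) = U**2 + 7*U (H(U) = (U**2 + 6*U) + U = U**2 + 7*U)
g(z) = 2*z/(-96 + z) (g(z) = (2*z)/(-96 + z) = 2*z/(-96 + z))
-g(H(1)) = -2*1*(7 + 1)/(-96 + 1*(7 + 1)) = -2*1*8/(-96 + 1*8) = -2*8/(-96 + 8) = -2*8/(-88) = -2*8*(-1)/88 = -1*(-2/11) = 2/11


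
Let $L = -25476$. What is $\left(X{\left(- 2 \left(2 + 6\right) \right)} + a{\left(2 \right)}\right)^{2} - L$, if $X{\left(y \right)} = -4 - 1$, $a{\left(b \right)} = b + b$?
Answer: $25477$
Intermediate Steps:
$a{\left(b \right)} = 2 b$
$X{\left(y \right)} = -5$ ($X{\left(y \right)} = -4 - 1 = -5$)
$\left(X{\left(- 2 \left(2 + 6\right) \right)} + a{\left(2 \right)}\right)^{2} - L = \left(-5 + 2 \cdot 2\right)^{2} - -25476 = \left(-5 + 4\right)^{2} + 25476 = \left(-1\right)^{2} + 25476 = 1 + 25476 = 25477$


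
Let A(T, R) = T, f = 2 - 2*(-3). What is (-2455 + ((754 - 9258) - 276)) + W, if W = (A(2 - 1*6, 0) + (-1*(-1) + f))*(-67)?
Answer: -11570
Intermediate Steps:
f = 8 (f = 2 + 6 = 8)
W = -335 (W = ((2 - 1*6) + (-1*(-1) + 8))*(-67) = ((2 - 6) + (1 + 8))*(-67) = (-4 + 9)*(-67) = 5*(-67) = -335)
(-2455 + ((754 - 9258) - 276)) + W = (-2455 + ((754 - 9258) - 276)) - 335 = (-2455 + (-8504 - 276)) - 335 = (-2455 - 8780) - 335 = -11235 - 335 = -11570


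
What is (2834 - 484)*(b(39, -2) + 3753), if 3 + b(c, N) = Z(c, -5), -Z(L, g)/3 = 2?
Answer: 8798400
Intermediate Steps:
Z(L, g) = -6 (Z(L, g) = -3*2 = -6)
b(c, N) = -9 (b(c, N) = -3 - 6 = -9)
(2834 - 484)*(b(39, -2) + 3753) = (2834 - 484)*(-9 + 3753) = 2350*3744 = 8798400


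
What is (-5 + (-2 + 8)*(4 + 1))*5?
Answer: 125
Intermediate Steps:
(-5 + (-2 + 8)*(4 + 1))*5 = (-5 + 6*5)*5 = (-5 + 30)*5 = 25*5 = 125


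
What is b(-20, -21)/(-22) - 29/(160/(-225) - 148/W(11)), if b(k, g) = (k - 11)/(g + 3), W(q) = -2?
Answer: -309509/653004 ≈ -0.47398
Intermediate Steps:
b(k, g) = (-11 + k)/(3 + g)
b(-20, -21)/(-22) - 29/(160/(-225) - 148/W(11)) = ((-11 - 20)/(3 - 21))/(-22) - 29/(160/(-225) - 148/(-2)) = (-31/(-18))*(-1/22) - 29/(160*(-1/225) - 148*(-1/2)) = -1/18*(-31)*(-1/22) - 29/(-32/45 + 74) = (31/18)*(-1/22) - 29/3298/45 = -31/396 - 29*45/3298 = -31/396 - 1305/3298 = -309509/653004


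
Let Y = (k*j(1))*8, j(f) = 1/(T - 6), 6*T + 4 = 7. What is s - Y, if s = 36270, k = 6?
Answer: 399066/11 ≈ 36279.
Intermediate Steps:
T = 1/2 (T = -2/3 + (1/6)*7 = -2/3 + 7/6 = 1/2 ≈ 0.50000)
j(f) = -2/11 (j(f) = 1/(1/2 - 6) = 1/(-11/2) = -2/11)
Y = -96/11 (Y = (6*(-2/11))*8 = -12/11*8 = -96/11 ≈ -8.7273)
s - Y = 36270 - 1*(-96/11) = 36270 + 96/11 = 399066/11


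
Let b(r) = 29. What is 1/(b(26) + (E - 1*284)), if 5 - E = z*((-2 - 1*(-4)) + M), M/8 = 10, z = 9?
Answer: -1/988 ≈ -0.0010121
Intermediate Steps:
M = 80 (M = 8*10 = 80)
E = -733 (E = 5 - 9*((-2 - 1*(-4)) + 80) = 5 - 9*((-2 + 4) + 80) = 5 - 9*(2 + 80) = 5 - 9*82 = 5 - 1*738 = 5 - 738 = -733)
1/(b(26) + (E - 1*284)) = 1/(29 + (-733 - 1*284)) = 1/(29 + (-733 - 284)) = 1/(29 - 1017) = 1/(-988) = -1/988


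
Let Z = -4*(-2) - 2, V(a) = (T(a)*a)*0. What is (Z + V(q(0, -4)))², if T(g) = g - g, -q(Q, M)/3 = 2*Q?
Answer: 36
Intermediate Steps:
q(Q, M) = -6*Q
T(g) = 0
V(a) = 0 (V(a) = (0*a)*0 = 0*0 = 0)
Z = 6 (Z = 8 - 2 = 6)
(Z + V(q(0, -4)))² = (6 + 0)² = 6² = 36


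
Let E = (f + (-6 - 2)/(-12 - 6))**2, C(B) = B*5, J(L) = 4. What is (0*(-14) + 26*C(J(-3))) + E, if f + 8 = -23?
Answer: 117745/81 ≈ 1453.6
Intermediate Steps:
f = -31 (f = -8 - 23 = -31)
C(B) = 5*B
E = 75625/81 (E = (-31 + (-6 - 2)/(-12 - 6))**2 = (-31 - 8/(-18))**2 = (-31 - 8*(-1/18))**2 = (-31 + 4/9)**2 = (-275/9)**2 = 75625/81 ≈ 933.64)
(0*(-14) + 26*C(J(-3))) + E = (0*(-14) + 26*(5*4)) + 75625/81 = (0 + 26*20) + 75625/81 = (0 + 520) + 75625/81 = 520 + 75625/81 = 117745/81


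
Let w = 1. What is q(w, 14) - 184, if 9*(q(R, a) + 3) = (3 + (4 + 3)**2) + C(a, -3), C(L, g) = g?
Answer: -1634/9 ≈ -181.56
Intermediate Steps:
q(R, a) = 22/9 (q(R, a) = -3 + ((3 + (4 + 3)**2) - 3)/9 = -3 + ((3 + 7**2) - 3)/9 = -3 + ((3 + 49) - 3)/9 = -3 + (52 - 3)/9 = -3 + (1/9)*49 = -3 + 49/9 = 22/9)
q(w, 14) - 184 = 22/9 - 184 = -1634/9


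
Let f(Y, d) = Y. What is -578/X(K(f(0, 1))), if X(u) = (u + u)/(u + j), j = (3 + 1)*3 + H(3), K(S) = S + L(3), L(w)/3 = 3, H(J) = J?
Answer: -2312/3 ≈ -770.67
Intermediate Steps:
L(w) = 9 (L(w) = 3*3 = 9)
K(S) = 9 + S (K(S) = S + 9 = 9 + S)
j = 15 (j = (3 + 1)*3 + 3 = 4*3 + 3 = 12 + 3 = 15)
X(u) = 2*u/(15 + u) (X(u) = (u + u)/(u + 15) = (2*u)/(15 + u) = 2*u/(15 + u))
-578/X(K(f(0, 1))) = -578*(15 + (9 + 0))/(2*(9 + 0)) = -578/(2*9/(15 + 9)) = -578/(2*9/24) = -578/(2*9*(1/24)) = -578/¾ = -578*4/3 = -2312/3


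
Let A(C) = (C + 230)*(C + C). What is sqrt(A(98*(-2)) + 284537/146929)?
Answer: 5*I*sqrt(11507392151103)/146929 ≈ 115.44*I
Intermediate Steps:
A(C) = 2*C*(230 + C) (A(C) = (230 + C)*(2*C) = 2*C*(230 + C))
sqrt(A(98*(-2)) + 284537/146929) = sqrt(2*(98*(-2))*(230 + 98*(-2)) + 284537/146929) = sqrt(2*(-196)*(230 - 196) + 284537*(1/146929)) = sqrt(2*(-196)*34 + 284537/146929) = sqrt(-13328 + 284537/146929) = sqrt(-1957985175/146929) = 5*I*sqrt(11507392151103)/146929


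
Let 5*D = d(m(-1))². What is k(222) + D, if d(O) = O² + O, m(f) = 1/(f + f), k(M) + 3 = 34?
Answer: 2481/80 ≈ 31.013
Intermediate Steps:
k(M) = 31 (k(M) = -3 + 34 = 31)
m(f) = 1/(2*f)
d(O) = O + O²
D = 1/80 (D = (((½)/(-1))*(1 + (½)/(-1)))²/5 = (((½)*(-1))*(1 + (½)*(-1)))²/5 = (-(1 - ½)/2)²/5 = (-½*½)²/5 = (-¼)²/5 = (⅕)*(1/16) = 1/80 ≈ 0.012500)
k(222) + D = 31 + 1/80 = 2481/80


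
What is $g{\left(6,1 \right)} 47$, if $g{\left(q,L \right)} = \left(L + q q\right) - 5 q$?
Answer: $329$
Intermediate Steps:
$g{\left(q,L \right)} = L + q^{2} - 5 q$ ($g{\left(q,L \right)} = \left(L + q^{2}\right) - 5 q = L + q^{2} - 5 q$)
$g{\left(6,1 \right)} 47 = \left(1 + 6^{2} - 30\right) 47 = \left(1 + 36 - 30\right) 47 = 7 \cdot 47 = 329$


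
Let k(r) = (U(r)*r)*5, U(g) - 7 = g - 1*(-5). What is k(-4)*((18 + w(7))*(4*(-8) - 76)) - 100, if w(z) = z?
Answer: 431900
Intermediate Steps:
U(g) = 12 + g (U(g) = 7 + (g - 1*(-5)) = 7 + (g + 5) = 7 + (5 + g) = 12 + g)
k(r) = 5*r*(12 + r) (k(r) = ((12 + r)*r)*5 = (r*(12 + r))*5 = 5*r*(12 + r))
k(-4)*((18 + w(7))*(4*(-8) - 76)) - 100 = (5*(-4)*(12 - 4))*((18 + 7)*(4*(-8) - 76)) - 100 = (5*(-4)*8)*(25*(-32 - 76)) - 100 = -4000*(-108) - 100 = -160*(-2700) - 100 = 432000 - 100 = 431900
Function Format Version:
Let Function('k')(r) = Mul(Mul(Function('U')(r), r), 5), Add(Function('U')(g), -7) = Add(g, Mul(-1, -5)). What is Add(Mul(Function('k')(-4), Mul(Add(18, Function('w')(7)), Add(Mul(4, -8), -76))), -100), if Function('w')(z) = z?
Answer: 431900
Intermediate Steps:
Function('U')(g) = Add(12, g) (Function('U')(g) = Add(7, Add(g, Mul(-1, -5))) = Add(7, Add(g, 5)) = Add(7, Add(5, g)) = Add(12, g))
Function('k')(r) = Mul(5, r, Add(12, r)) (Function('k')(r) = Mul(Mul(Add(12, r), r), 5) = Mul(Mul(r, Add(12, r)), 5) = Mul(5, r, Add(12, r)))
Add(Mul(Function('k')(-4), Mul(Add(18, Function('w')(7)), Add(Mul(4, -8), -76))), -100) = Add(Mul(Mul(5, -4, Add(12, -4)), Mul(Add(18, 7), Add(Mul(4, -8), -76))), -100) = Add(Mul(Mul(5, -4, 8), Mul(25, Add(-32, -76))), -100) = Add(Mul(-160, Mul(25, -108)), -100) = Add(Mul(-160, -2700), -100) = Add(432000, -100) = 431900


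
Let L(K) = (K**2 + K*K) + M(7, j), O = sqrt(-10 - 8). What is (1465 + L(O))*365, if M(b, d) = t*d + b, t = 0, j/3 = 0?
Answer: 524140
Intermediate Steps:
j = 0 (j = 3*0 = 0)
M(b, d) = b (M(b, d) = 0*d + b = 0 + b = b)
O = 3*I*sqrt(2) (O = sqrt(-18) = 3*I*sqrt(2) ≈ 4.2426*I)
L(K) = 7 + 2*K**2 (L(K) = (K**2 + K*K) + 7 = (K**2 + K**2) + 7 = 2*K**2 + 7 = 7 + 2*K**2)
(1465 + L(O))*365 = (1465 + (7 + 2*(3*I*sqrt(2))**2))*365 = (1465 + (7 + 2*(-18)))*365 = (1465 + (7 - 36))*365 = (1465 - 29)*365 = 1436*365 = 524140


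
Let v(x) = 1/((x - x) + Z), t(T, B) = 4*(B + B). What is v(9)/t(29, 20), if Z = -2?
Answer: -1/320 ≈ -0.0031250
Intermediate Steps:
t(T, B) = 8*B (t(T, B) = 4*(2*B) = 8*B)
v(x) = -½ (v(x) = 1/((x - x) - 2) = 1/(0 - 2) = 1/(-2) = -½)
v(9)/t(29, 20) = -1/(2*(8*20)) = -½/160 = -½*1/160 = -1/320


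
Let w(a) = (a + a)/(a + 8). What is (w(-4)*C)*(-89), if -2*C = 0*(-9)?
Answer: 0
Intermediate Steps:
C = 0 (C = -0*(-9) = -½*0 = 0)
w(a) = 2*a/(8 + a) (w(a) = (2*a)/(8 + a) = 2*a/(8 + a))
(w(-4)*C)*(-89) = ((2*(-4)/(8 - 4))*0)*(-89) = ((2*(-4)/4)*0)*(-89) = ((2*(-4)*(¼))*0)*(-89) = -2*0*(-89) = 0*(-89) = 0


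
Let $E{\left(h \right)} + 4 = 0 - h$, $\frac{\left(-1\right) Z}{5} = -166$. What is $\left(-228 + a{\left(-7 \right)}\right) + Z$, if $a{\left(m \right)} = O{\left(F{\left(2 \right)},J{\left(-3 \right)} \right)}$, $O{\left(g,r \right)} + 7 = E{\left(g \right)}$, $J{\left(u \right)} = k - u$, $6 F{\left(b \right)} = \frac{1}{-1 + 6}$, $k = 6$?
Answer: $\frac{17729}{30} \approx 590.97$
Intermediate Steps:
$F{\left(b \right)} = \frac{1}{30}$ ($F{\left(b \right)} = \frac{1}{6 \left(-1 + 6\right)} = \frac{1}{6 \cdot 5} = \frac{1}{6} \cdot \frac{1}{5} = \frac{1}{30}$)
$Z = 830$ ($Z = \left(-5\right) \left(-166\right) = 830$)
$E{\left(h \right)} = -4 - h$ ($E{\left(h \right)} = -4 + \left(0 - h\right) = -4 - h$)
$J{\left(u \right)} = 6 - u$
$O{\left(g,r \right)} = -11 - g$ ($O{\left(g,r \right)} = -7 - \left(4 + g\right) = -11 - g$)
$a{\left(m \right)} = - \frac{331}{30}$ ($a{\left(m \right)} = -11 - \frac{1}{30} = - \frac{331}{30}$)
$\left(-228 + a{\left(-7 \right)}\right) + Z = \left(-228 - \frac{331}{30}\right) + 830 = - \frac{7171}{30} + 830 = \frac{17729}{30}$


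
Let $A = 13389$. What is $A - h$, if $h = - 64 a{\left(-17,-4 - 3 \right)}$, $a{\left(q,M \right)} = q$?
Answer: $12301$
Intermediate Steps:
$h = 1088$ ($h = \left(-64\right) \left(-17\right) = 1088$)
$A - h = 13389 - 1088 = 12301$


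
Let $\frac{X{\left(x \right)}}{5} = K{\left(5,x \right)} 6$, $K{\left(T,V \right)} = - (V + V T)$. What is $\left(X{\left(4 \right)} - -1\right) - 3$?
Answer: $-722$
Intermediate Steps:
$K{\left(T,V \right)} = - V - T V$ ($K{\left(T,V \right)} = - (V + T V) = - V - T V$)
$X{\left(x \right)} = - 180 x$ ($X{\left(x \right)} = 5 - x \left(1 + 5\right) 6 = 5 \left(-1\right) x 6 \cdot 6 = 5 - 6 x 6 = 5 \left(- 36 x\right) = - 180 x$)
$\left(X{\left(4 \right)} - -1\right) - 3 = \left(\left(-180\right) 4 - -1\right) - 3 = \left(-720 + 1\right) - 3 = -719 - 3 = -722$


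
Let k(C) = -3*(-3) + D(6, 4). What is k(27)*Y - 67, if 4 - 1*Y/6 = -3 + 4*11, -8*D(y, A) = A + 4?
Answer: -1843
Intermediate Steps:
D(y, A) = -1/2 - A/8 (D(y, A) = -(A + 4)/8 = -(4 + A)/8 = -1/2 - A/8)
k(C) = 8 (k(C) = -3*(-3) + (-1/2 - 1/8*4) = 9 + (-1/2 - 1/2) = 9 - 1 = 8)
Y = -222 (Y = 24 - 6*(-3 + 4*11) = 24 - 6*(-3 + 44) = 24 - 6*41 = 24 - 246 = -222)
k(27)*Y - 67 = 8*(-222) - 67 = -1776 - 67 = -1843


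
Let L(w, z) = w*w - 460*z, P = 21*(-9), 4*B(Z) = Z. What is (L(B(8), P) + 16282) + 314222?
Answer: 417448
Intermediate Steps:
B(Z) = Z/4
P = -189
L(w, z) = w² - 460*z
(L(B(8), P) + 16282) + 314222 = ((((¼)*8)² - 460*(-189)) + 16282) + 314222 = ((2² + 86940) + 16282) + 314222 = ((4 + 86940) + 16282) + 314222 = (86944 + 16282) + 314222 = 103226 + 314222 = 417448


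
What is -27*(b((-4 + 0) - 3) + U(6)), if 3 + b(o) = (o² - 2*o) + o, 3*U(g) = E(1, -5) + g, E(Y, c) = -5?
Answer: -1440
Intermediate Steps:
U(g) = -5/3 + g/3 (U(g) = (-5 + g)/3 = -5/3 + g/3)
b(o) = -3 + o² - o (b(o) = -3 + ((o² - 2*o) + o) = -3 + (o² - o) = -3 + o² - o)
-27*(b((-4 + 0) - 3) + U(6)) = -27*((-3 + ((-4 + 0) - 3)² - ((-4 + 0) - 3)) + (-5/3 + (⅓)*6)) = -27*((-3 + (-4 - 3)² - (-4 - 3)) + (-5/3 + 2)) = -27*((-3 + (-7)² - 1*(-7)) + ⅓) = -27*((-3 + 49 + 7) + ⅓) = -27*(53 + ⅓) = -27*160/3 = -1440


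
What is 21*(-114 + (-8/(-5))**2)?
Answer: -58506/25 ≈ -2340.2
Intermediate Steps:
21*(-114 + (-8/(-5))**2) = 21*(-114 + (-8*(-1/5))**2) = 21*(-114 + (8/5)**2) = 21*(-114 + 64/25) = 21*(-2786/25) = -58506/25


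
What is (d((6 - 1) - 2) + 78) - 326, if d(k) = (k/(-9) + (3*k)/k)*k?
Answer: -240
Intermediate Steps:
d(k) = k*(3 - k/9) (d(k) = (k*(-1/9) + 3)*k = (-k/9 + 3)*k = (3 - k/9)*k = k*(3 - k/9))
(d((6 - 1) - 2) + 78) - 326 = (((6 - 1) - 2)*(27 - ((6 - 1) - 2))/9 + 78) - 326 = ((5 - 2)*(27 - (5 - 2))/9 + 78) - 326 = ((1/9)*3*(27 - 1*3) + 78) - 326 = ((1/9)*3*(27 - 3) + 78) - 326 = ((1/9)*3*24 + 78) - 326 = (8 + 78) - 326 = 86 - 326 = -240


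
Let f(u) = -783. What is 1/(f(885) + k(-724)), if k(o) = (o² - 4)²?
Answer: 1/274756284801 ≈ 3.6396e-12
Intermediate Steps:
k(o) = (-4 + o²)²
1/(f(885) + k(-724)) = 1/(-783 + (-4 + (-724)²)²) = 1/(-783 + (-4 + 524176)²) = 1/(-783 + 524172²) = 1/(-783 + 274756285584) = 1/274756284801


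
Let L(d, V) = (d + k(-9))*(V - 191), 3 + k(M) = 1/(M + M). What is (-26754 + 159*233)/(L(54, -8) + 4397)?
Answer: -185274/103337 ≈ -1.7929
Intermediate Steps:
k(M) = -3 + 1/(2*M) (k(M) = -3 + 1/(M + M) = -3 + 1/(2*M))
L(d, V) = (-191 + V)*(-55/18 + d) (L(d, V) = (d + (-3 + (½)/(-9)))*(V - 191) = (d + (-3 + (½)*(-⅑)))*(-191 + V) = (d + (-3 - 1/18))*(-191 + V) = (d - 55/18)*(-191 + V) = (-55/18 + d)*(-191 + V) = (-191 + V)*(-55/18 + d))
(-26754 + 159*233)/(L(54, -8) + 4397) = (-26754 + 159*233)/((10505/18 - 191*54 - 55/18*(-8) - 8*54) + 4397) = (-26754 + 37047)/((10505/18 - 10314 + 220/9 - 432) + 4397) = 10293/(-182483/18 + 4397) = 10293/(-103337/18) = 10293*(-18/103337) = -185274/103337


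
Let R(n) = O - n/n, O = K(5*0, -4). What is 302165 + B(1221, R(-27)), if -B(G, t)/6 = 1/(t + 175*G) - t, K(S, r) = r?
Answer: 32278592722/106835 ≈ 3.0214e+5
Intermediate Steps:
O = -4
R(n) = -5 (R(n) = -4 - n/n = -4 - 1*1 = -4 - 1 = -5)
B(G, t) = -6/(t + 175*G) + 6*t (B(G, t) = -6*(1/(t + 175*G) - t) = -6/(t + 175*G) + 6*t)
302165 + B(1221, R(-27)) = 302165 + 6*(-1 + (-5)² + 175*1221*(-5))/(-5 + 175*1221) = 302165 + 6*(-1 + 25 - 1068375)/(-5 + 213675) = 302165 + 6*(-1068351)/213670 = 302165 + 6*(1/213670)*(-1068351) = 302165 - 3205053/106835 = 32278592722/106835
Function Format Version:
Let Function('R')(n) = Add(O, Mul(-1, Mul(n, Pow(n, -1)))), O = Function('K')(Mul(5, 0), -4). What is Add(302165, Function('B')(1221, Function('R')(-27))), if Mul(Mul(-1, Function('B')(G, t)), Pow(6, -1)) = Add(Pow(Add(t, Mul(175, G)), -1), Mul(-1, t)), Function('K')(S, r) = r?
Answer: Rational(32278592722, 106835) ≈ 3.0214e+5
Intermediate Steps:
O = -4
Function('R')(n) = -5 (Function('R')(n) = Add(-4, Mul(-1, Mul(n, Pow(n, -1)))) = Add(-4, Mul(-1, 1)) = Add(-4, -1) = -5)
Function('B')(G, t) = Add(Mul(-6, Pow(Add(t, Mul(175, G)), -1)), Mul(6, t)) (Function('B')(G, t) = Mul(-6, Add(Pow(Add(t, Mul(175, G)), -1), Mul(-1, t))) = Add(Mul(-6, Pow(Add(t, Mul(175, G)), -1)), Mul(6, t)))
Add(302165, Function('B')(1221, Function('R')(-27))) = Add(302165, Mul(6, Pow(Add(-5, Mul(175, 1221)), -1), Add(-1, Pow(-5, 2), Mul(175, 1221, -5)))) = Add(302165, Mul(6, Pow(Add(-5, 213675), -1), Add(-1, 25, -1068375))) = Add(302165, Mul(6, Pow(213670, -1), -1068351)) = Add(302165, Mul(6, Rational(1, 213670), -1068351)) = Add(302165, Rational(-3205053, 106835)) = Rational(32278592722, 106835)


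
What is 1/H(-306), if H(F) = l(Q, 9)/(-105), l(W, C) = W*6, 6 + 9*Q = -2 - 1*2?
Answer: 63/4 ≈ 15.750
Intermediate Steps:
Q = -10/9 (Q = -2/3 + (-2 - 1*2)/9 = -2/3 + (-2 - 2)/9 = -2/3 + (1/9)*(-4) = -2/3 - 4/9 = -10/9 ≈ -1.1111)
l(W, C) = 6*W
H(F) = 4/63 (H(F) = (6*(-10/9))/(-105) = -20/3*(-1/105) = 4/63)
1/H(-306) = 1/(4/63) = 63/4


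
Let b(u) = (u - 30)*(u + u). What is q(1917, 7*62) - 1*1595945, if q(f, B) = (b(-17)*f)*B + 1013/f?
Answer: 2545593692396/1917 ≈ 1.3279e+9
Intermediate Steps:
b(u) = 2*u*(-30 + u) (b(u) = (-30 + u)*(2*u) = 2*u*(-30 + u))
q(f, B) = 1013/f + 1598*B*f (q(f, B) = ((2*(-17)*(-30 - 17))*f)*B + 1013/f = ((2*(-17)*(-47))*f)*B + 1013/f = (1598*f)*B + 1013/f = 1598*B*f + 1013/f = 1013/f + 1598*B*f)
q(1917, 7*62) - 1*1595945 = (1013/1917 + 1598*(7*62)*1917) - 1*1595945 = (1013*(1/1917) + 1598*434*1917) - 1595945 = (1013/1917 + 1329500844) - 1595945 = 2548653118961/1917 - 1595945 = 2545593692396/1917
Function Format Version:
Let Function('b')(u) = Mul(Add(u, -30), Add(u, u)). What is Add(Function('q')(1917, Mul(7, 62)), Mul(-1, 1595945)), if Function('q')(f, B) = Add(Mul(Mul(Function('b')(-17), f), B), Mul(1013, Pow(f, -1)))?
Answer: Rational(2545593692396, 1917) ≈ 1.3279e+9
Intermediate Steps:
Function('b')(u) = Mul(2, u, Add(-30, u)) (Function('b')(u) = Mul(Add(-30, u), Mul(2, u)) = Mul(2, u, Add(-30, u)))
Function('q')(f, B) = Add(Mul(1013, Pow(f, -1)), Mul(1598, B, f)) (Function('q')(f, B) = Add(Mul(Mul(Mul(2, -17, Add(-30, -17)), f), B), Mul(1013, Pow(f, -1))) = Add(Mul(Mul(Mul(2, -17, -47), f), B), Mul(1013, Pow(f, -1))) = Add(Mul(Mul(1598, f), B), Mul(1013, Pow(f, -1))) = Add(Mul(1598, B, f), Mul(1013, Pow(f, -1))) = Add(Mul(1013, Pow(f, -1)), Mul(1598, B, f)))
Add(Function('q')(1917, Mul(7, 62)), Mul(-1, 1595945)) = Add(Add(Mul(1013, Pow(1917, -1)), Mul(1598, Mul(7, 62), 1917)), Mul(-1, 1595945)) = Add(Add(Mul(1013, Rational(1, 1917)), Mul(1598, 434, 1917)), -1595945) = Add(Add(Rational(1013, 1917), 1329500844), -1595945) = Add(Rational(2548653118961, 1917), -1595945) = Rational(2545593692396, 1917)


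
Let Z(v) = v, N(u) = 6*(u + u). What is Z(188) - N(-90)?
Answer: 1268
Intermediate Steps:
N(u) = 12*u (N(u) = 6*(2*u) = 12*u)
Z(188) - N(-90) = 188 - 12*(-90) = 188 - 1*(-1080) = 188 + 1080 = 1268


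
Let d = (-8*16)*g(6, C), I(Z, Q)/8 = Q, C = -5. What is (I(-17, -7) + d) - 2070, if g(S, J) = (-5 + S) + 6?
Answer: -3022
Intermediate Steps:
g(S, J) = 1 + S
I(Z, Q) = 8*Q
d = -896 (d = (-8*16)*(1 + 6) = -128*7 = -896)
(I(-17, -7) + d) - 2070 = (8*(-7) - 896) - 2070 = (-56 - 896) - 2070 = -952 - 2070 = -3022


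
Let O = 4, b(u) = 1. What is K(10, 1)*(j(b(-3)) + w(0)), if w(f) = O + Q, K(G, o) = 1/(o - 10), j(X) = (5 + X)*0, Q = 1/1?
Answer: -5/9 ≈ -0.55556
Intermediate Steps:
Q = 1
j(X) = 0
K(G, o) = 1/(-10 + o)
w(f) = 5 (w(f) = 4 + 1 = 5)
K(10, 1)*(j(b(-3)) + w(0)) = (0 + 5)/(-10 + 1) = 5/(-9) = -⅑*5 = -5/9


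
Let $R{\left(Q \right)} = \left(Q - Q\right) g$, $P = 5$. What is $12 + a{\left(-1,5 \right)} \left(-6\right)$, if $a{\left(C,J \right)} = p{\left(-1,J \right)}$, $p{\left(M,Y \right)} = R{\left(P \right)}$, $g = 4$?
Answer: $12$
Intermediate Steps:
$R{\left(Q \right)} = 0$ ($R{\left(Q \right)} = \left(Q - Q\right) 4 = 0 \cdot 4 = 0$)
$p{\left(M,Y \right)} = 0$
$a{\left(C,J \right)} = 0$
$12 + a{\left(-1,5 \right)} \left(-6\right) = 12 + 0 \left(-6\right) = 12 + 0 = 12$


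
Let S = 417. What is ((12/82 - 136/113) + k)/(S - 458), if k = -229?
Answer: 1065855/189953 ≈ 5.6112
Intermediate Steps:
((12/82 - 136/113) + k)/(S - 458) = ((12/82 - 136/113) - 229)/(417 - 458) = ((12*(1/82) - 136*1/113) - 229)/(-41) = ((6/41 - 136/113) - 229)*(-1/41) = (-4898/4633 - 229)*(-1/41) = -1065855/4633*(-1/41) = 1065855/189953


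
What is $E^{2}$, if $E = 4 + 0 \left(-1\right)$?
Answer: $16$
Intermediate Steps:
$E = 4$ ($E = 4 + 0 = 4$)
$E^{2} = 4^{2} = 16$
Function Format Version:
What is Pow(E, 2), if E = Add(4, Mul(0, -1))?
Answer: 16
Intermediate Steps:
E = 4 (E = Add(4, 0) = 4)
Pow(E, 2) = Pow(4, 2) = 16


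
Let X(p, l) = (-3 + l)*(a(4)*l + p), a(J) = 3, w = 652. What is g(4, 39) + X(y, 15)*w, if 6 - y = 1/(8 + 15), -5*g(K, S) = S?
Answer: 45847743/115 ≈ 3.9868e+5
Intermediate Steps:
g(K, S) = -S/5
y = 137/23 (y = 6 - 1/(8 + 15) = 6 - 1/23 = 137/23 ≈ 5.9565)
X(p, l) = (-3 + l)*(p + 3*l) (X(p, l) = (-3 + l)*(3*l + p) = (-3 + l)*(p + 3*l))
g(4, 39) + X(y, 15)*w = -⅕*39 + (-9*15 - 3*137/23 + 3*15² + 15*(137/23))*652 = -39/5 + (-135 - 411/23 + 3*225 + 2055/23)*652 = -39/5 + (-135 - 411/23 + 675 + 2055/23)*652 = -39/5 + (14064/23)*652 = -39/5 + 9169728/23 = 45847743/115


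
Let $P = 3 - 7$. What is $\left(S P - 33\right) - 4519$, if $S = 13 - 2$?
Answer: $-4596$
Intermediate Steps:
$S = 11$ ($S = 13 - 2 = 11$)
$P = -4$ ($P = 3 - 7 = -4$)
$\left(S P - 33\right) - 4519 = \left(11 \left(-4\right) - 33\right) - 4519 = \left(-44 - 33\right) - 4519 = -77 - 4519 = -4596$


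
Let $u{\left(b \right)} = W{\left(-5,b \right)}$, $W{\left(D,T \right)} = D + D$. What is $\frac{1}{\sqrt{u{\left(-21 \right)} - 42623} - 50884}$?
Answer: $- \frac{50884}{2589224089} - \frac{3 i \sqrt{4737}}{2589224089} \approx -1.9652 \cdot 10^{-5} - 7.9745 \cdot 10^{-8} i$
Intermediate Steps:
$W{\left(D,T \right)} = 2 D$
$u{\left(b \right)} = -10$ ($u{\left(b \right)} = 2 \left(-5\right) = -10$)
$\frac{1}{\sqrt{u{\left(-21 \right)} - 42623} - 50884} = \frac{1}{\sqrt{-10 - 42623} - 50884} = \frac{1}{\sqrt{-42633} - 50884} = \frac{1}{3 i \sqrt{4737} - 50884} = \frac{1}{-50884 + 3 i \sqrt{4737}}$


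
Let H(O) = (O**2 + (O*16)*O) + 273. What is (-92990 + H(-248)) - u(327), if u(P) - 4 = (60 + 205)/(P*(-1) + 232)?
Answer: 18104146/19 ≈ 9.5285e+5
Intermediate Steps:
H(O) = 273 + 17*O**2 (H(O) = (O**2 + (16*O)*O) + 273 = (O**2 + 16*O**2) + 273 = 17*O**2 + 273 = 273 + 17*O**2)
u(P) = 4 + 265/(232 - P) (u(P) = 4 + (60 + 205)/(P*(-1) + 232) = 4 + 265/(-P + 232) = 4 + 265/(232 - P))
(-92990 + H(-248)) - u(327) = (-92990 + (273 + 17*(-248)**2)) - (-1193 + 4*327)/(-232 + 327) = (-92990 + (273 + 17*61504)) - (-1193 + 1308)/95 = (-92990 + (273 + 1045568)) - 115/95 = (-92990 + 1045841) - 1*23/19 = 952851 - 23/19 = 18104146/19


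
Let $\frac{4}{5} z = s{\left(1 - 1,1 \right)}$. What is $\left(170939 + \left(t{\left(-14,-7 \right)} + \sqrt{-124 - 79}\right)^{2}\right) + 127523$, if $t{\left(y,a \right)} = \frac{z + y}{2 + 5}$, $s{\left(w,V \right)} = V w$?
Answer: $298263 - 4 i \sqrt{203} \approx 2.9826 \cdot 10^{5} - 56.991 i$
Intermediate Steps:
$z = 0$ ($z = \frac{5 \cdot 1 \left(1 - 1\right)}{4} = \frac{5 \cdot 1 \cdot 0}{4} = \frac{5}{4} \cdot 0 = 0$)
$t{\left(y,a \right)} = \frac{y}{7}$ ($t{\left(y,a \right)} = \frac{0 + y}{2 + 5} = \frac{y}{7}$)
$\left(170939 + \left(t{\left(-14,-7 \right)} + \sqrt{-124 - 79}\right)^{2}\right) + 127523 = \left(170939 + \left(\frac{1}{7} \left(-14\right) + \sqrt{-124 - 79}\right)^{2}\right) + 127523 = \left(170939 + \left(-2 + \sqrt{-203}\right)^{2}\right) + 127523 = \left(170939 + \left(-2 + i \sqrt{203}\right)^{2}\right) + 127523 = 298462 + \left(-2 + i \sqrt{203}\right)^{2}$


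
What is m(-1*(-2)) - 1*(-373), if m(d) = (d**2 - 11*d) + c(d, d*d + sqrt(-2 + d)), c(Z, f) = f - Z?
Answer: 357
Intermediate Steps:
m(d) = sqrt(-2 + d) - 12*d + 2*d**2 (m(d) = (d**2 - 11*d) + ((d*d + sqrt(-2 + d)) - d) = (d**2 - 11*d) + ((d**2 + sqrt(-2 + d)) - d) = (d**2 - 11*d) + (d**2 + sqrt(-2 + d) - d) = sqrt(-2 + d) - 12*d + 2*d**2)
m(-1*(-2)) - 1*(-373) = (sqrt(-2 - 1*(-2)) - (-12)*(-2) + 2*(-1*(-2))**2) - 1*(-373) = (sqrt(-2 + 2) - 12*2 + 2*2**2) + 373 = (sqrt(0) - 24 + 2*4) + 373 = (0 - 24 + 8) + 373 = -16 + 373 = 357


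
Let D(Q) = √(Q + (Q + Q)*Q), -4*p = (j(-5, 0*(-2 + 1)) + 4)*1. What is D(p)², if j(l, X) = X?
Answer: 1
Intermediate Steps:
p = -1 (p = -(0*(-2 + 1) + 4)/4 = -(0*(-1) + 4)/4 = -(0 + 4)/4 = -1 ≈ -1.0000)
D(Q) = √(Q + 2*Q²) (D(Q) = √(Q + (2*Q)*Q) = √(Q + 2*Q²))
D(p)² = (√(-(1 + 2*(-1))))² = (√(-(1 - 2)))² = (√(-1*(-1)))² = (√1)² = 1² = 1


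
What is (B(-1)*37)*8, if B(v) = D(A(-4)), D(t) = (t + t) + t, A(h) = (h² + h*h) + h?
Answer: 24864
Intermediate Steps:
A(h) = h + 2*h² (A(h) = (h² + h²) + h = 2*h² + h = h + 2*h²)
D(t) = 3*t (D(t) = 2*t + t = 3*t)
B(v) = 84 (B(v) = 3*(-4*(1 + 2*(-4))) = 3*(-4*(1 - 8)) = 3*(-4*(-7)) = 3*28 = 84)
(B(-1)*37)*8 = (84*37)*8 = 3108*8 = 24864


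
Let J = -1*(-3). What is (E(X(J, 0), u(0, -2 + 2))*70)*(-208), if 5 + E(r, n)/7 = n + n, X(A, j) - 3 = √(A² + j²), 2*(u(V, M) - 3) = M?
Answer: -101920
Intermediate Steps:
u(V, M) = 3 + M/2
J = 3
X(A, j) = 3 + √(A² + j²)
E(r, n) = -35 + 14*n (E(r, n) = -35 + 7*(n + n) = -35 + 7*(2*n) = -35 + 14*n)
(E(X(J, 0), u(0, -2 + 2))*70)*(-208) = ((-35 + 14*(3 + (-2 + 2)/2))*70)*(-208) = ((-35 + 14*(3 + (½)*0))*70)*(-208) = ((-35 + 14*(3 + 0))*70)*(-208) = ((-35 + 14*3)*70)*(-208) = ((-35 + 42)*70)*(-208) = (7*70)*(-208) = 490*(-208) = -101920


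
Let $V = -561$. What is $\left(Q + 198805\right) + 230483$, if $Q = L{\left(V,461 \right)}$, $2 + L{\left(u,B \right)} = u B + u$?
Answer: $170104$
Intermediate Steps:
$L{\left(u,B \right)} = -2 + u + B u$ ($L{\left(u,B \right)} = -2 + \left(u B + u\right) = -2 + \left(B u + u\right) = -2 + \left(u + B u\right) = -2 + u + B u$)
$Q = -259184$ ($Q = -2 - 561 + 461 \left(-561\right) = -2 - 561 - 258621 = -259184$)
$\left(Q + 198805\right) + 230483 = \left(-259184 + 198805\right) + 230483 = -60379 + 230483 = 170104$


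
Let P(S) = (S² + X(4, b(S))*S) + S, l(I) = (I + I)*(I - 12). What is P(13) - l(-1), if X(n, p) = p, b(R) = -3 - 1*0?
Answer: 117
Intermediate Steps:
b(R) = -3 (b(R) = -3 + 0 = -3)
l(I) = 2*I*(-12 + I) (l(I) = (2*I)*(-12 + I) = 2*I*(-12 + I))
P(S) = S² - 2*S (P(S) = (S² - 3*S) + S = S² - 2*S)
P(13) - l(-1) = 13*(-2 + 13) - 2*(-1)*(-12 - 1) = 13*11 - 2*(-1)*(-13) = 143 - 1*26 = 143 - 26 = 117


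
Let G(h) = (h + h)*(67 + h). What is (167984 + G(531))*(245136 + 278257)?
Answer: 420315982580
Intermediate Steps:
G(h) = 2*h*(67 + h) (G(h) = (2*h)*(67 + h) = 2*h*(67 + h))
(167984 + G(531))*(245136 + 278257) = (167984 + 2*531*(67 + 531))*(245136 + 278257) = (167984 + 2*531*598)*523393 = (167984 + 635076)*523393 = 803060*523393 = 420315982580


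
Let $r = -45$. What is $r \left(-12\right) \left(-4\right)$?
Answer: $-2160$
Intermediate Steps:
$r \left(-12\right) \left(-4\right) = \left(-45\right) \left(-12\right) \left(-4\right) = 540 \left(-4\right) = -2160$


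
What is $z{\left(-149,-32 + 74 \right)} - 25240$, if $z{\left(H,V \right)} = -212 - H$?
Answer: $-25303$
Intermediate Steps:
$z{\left(-149,-32 + 74 \right)} - 25240 = \left(-212 - -149\right) - 25240 = \left(-212 + 149\right) - 25240 = -63 - 25240 = -25303$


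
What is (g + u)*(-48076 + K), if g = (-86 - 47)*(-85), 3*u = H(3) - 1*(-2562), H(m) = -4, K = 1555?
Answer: -565586811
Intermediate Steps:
u = 2558/3 (u = (-4 - 1*(-2562))/3 = (-4 + 2562)/3 = (1/3)*2558 = 2558/3 ≈ 852.67)
g = 11305 (g = -133*(-85) = 11305)
(g + u)*(-48076 + K) = (11305 + 2558/3)*(-48076 + 1555) = (36473/3)*(-46521) = -565586811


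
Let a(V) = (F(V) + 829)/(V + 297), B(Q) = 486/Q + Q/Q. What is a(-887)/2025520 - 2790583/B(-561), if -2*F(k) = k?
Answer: -49890181644113969/2390113600 ≈ -2.0874e+7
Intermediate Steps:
B(Q) = 1 + 486/Q (B(Q) = 486/Q + 1 = 1 + 486/Q)
F(k) = -k/2
a(V) = (829 - V/2)/(297 + V) (a(V) = (-V/2 + 829)/(V + 297) = (829 - V/2)/(297 + V))
a(-887)/2025520 - 2790583/B(-561) = ((1658 - 1*(-887))/(2*(297 - 887)))/2025520 - 2790583*(-561/(486 - 561)) = ((½)*(1658 + 887)/(-590))*(1/2025520) - 2790583/((-1/561*(-75))) = ((½)*(-1/590)*2545)*(1/2025520) - 2790583/25/187 = -509/236*1/2025520 - 2790583*187/25 = -509/478022720 - 521839021/25 = -49890181644113969/2390113600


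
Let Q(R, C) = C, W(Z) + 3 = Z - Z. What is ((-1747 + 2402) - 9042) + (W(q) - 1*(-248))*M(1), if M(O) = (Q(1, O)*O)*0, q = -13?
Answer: -8387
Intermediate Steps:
W(Z) = -3 (W(Z) = -3 + (Z - Z) = -3 + 0 = -3)
M(O) = 0 (M(O) = (O*O)*0 = O²*0 = 0)
((-1747 + 2402) - 9042) + (W(q) - 1*(-248))*M(1) = ((-1747 + 2402) - 9042) + (-3 - 1*(-248))*0 = (655 - 9042) + (-3 + 248)*0 = -8387 + 245*0 = -8387 + 0 = -8387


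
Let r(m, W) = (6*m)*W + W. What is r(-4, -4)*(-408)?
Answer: -37536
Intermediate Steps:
r(m, W) = W + 6*W*m (r(m, W) = 6*W*m + W = W + 6*W*m)
r(-4, -4)*(-408) = -4*(1 + 6*(-4))*(-408) = -4*(1 - 24)*(-408) = -4*(-23)*(-408) = 92*(-408) = -37536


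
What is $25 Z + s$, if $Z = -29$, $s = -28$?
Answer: $-753$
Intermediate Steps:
$25 Z + s = 25 \left(-29\right) - 28 = -725 - 28 = -753$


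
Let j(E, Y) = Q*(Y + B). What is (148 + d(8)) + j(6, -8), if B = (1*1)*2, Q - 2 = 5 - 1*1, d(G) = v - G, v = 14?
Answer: 118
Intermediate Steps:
d(G) = 14 - G
Q = 6 (Q = 2 + (5 - 1*1) = 2 + (5 - 1) = 2 + 4 = 6)
B = 2 (B = 1*2 = 2)
j(E, Y) = 12 + 6*Y (j(E, Y) = 6*(Y + 2) = 6*(2 + Y) = 12 + 6*Y)
(148 + d(8)) + j(6, -8) = (148 + (14 - 1*8)) + (12 + 6*(-8)) = (148 + (14 - 8)) + (12 - 48) = (148 + 6) - 36 = 154 - 36 = 118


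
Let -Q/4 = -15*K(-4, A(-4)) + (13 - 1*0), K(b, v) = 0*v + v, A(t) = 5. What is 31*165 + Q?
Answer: 5363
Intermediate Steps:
K(b, v) = v (K(b, v) = 0 + v = v)
Q = 248 (Q = -4*(-15*5 + (13 - 1*0)) = -4*(-75 + (13 + 0)) = -4*(-75 + 13) = -4*(-62) = 248)
31*165 + Q = 31*165 + 248 = 5115 + 248 = 5363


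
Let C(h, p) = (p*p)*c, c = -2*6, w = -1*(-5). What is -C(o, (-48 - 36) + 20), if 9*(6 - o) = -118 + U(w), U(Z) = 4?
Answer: 49152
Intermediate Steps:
w = 5
c = -12
o = 56/3 (o = 6 - (-118 + 4)/9 = 6 - ⅑*(-114) = 6 + 38/3 = 56/3 ≈ 18.667)
C(h, p) = -12*p² (C(h, p) = (p*p)*(-12) = p²*(-12) = -12*p²)
-C(o, (-48 - 36) + 20) = -(-12)*((-48 - 36) + 20)² = -(-12)*(-84 + 20)² = -(-12)*(-64)² = -(-12)*4096 = -1*(-49152) = 49152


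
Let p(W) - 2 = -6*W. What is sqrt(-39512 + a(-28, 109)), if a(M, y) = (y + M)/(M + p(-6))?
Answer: I*sqrt(3950390)/10 ≈ 198.76*I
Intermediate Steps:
p(W) = 2 - 6*W
a(M, y) = (M + y)/(38 + M) (a(M, y) = (y + M)/(M + (2 - 6*(-6))) = (M + y)/(M + (2 + 36)) = (M + y)/(M + 38) = (M + y)/(38 + M))
sqrt(-39512 + a(-28, 109)) = sqrt(-39512 + (-28 + 109)/(38 - 28)) = sqrt(-39512 + 81/10) = sqrt(-395039/10) = I*sqrt(3950390)/10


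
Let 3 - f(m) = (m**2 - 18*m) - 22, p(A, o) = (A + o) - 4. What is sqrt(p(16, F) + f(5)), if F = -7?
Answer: sqrt(95) ≈ 9.7468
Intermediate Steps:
p(A, o) = -4 + A + o
f(m) = 25 - m**2 + 18*m (f(m) = 3 - ((m**2 - 18*m) - 22) = 3 - (-22 + m**2 - 18*m) = 3 + (22 - m**2 + 18*m) = 25 - m**2 + 18*m)
sqrt(p(16, F) + f(5)) = sqrt((-4 + 16 - 7) + (25 - 1*5**2 + 18*5)) = sqrt(5 + (25 - 1*25 + 90)) = sqrt(5 + (25 - 25 + 90)) = sqrt(5 + 90) = sqrt(95)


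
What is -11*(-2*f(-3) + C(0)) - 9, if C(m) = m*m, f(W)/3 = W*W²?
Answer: -1791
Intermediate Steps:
f(W) = 3*W³ (f(W) = 3*(W*W²) = 3*W³)
C(m) = m²
-11*(-2*f(-3) + C(0)) - 9 = -11*(-6*(-3)³ + 0²) - 9 = -11*(-6*(-27) + 0) - 9 = -11*(-2*(-81) + 0) - 9 = -11*(162 + 0) - 9 = -11*162 - 9 = -1782 - 9 = -1791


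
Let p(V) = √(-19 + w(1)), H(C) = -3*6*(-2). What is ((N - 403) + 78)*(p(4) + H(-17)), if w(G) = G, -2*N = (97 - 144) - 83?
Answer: -9360 - 780*I*√2 ≈ -9360.0 - 1103.1*I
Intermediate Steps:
N = 65 (N = -((97 - 144) - 83)/2 = -(-47 - 83)/2 = -½*(-130) = 65)
H(C) = 36 (H(C) = -18*(-2) = 36)
p(V) = 3*I*√2 (p(V) = √(-19 + 1) = √(-18) = 3*I*√2)
((N - 403) + 78)*(p(4) + H(-17)) = ((65 - 403) + 78)*(3*I*√2 + 36) = (-338 + 78)*(36 + 3*I*√2) = -260*(36 + 3*I*√2) = -9360 - 780*I*√2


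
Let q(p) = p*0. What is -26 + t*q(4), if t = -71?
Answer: -26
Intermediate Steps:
q(p) = 0
-26 + t*q(4) = -26 - 71*0 = -26 + 0 = -26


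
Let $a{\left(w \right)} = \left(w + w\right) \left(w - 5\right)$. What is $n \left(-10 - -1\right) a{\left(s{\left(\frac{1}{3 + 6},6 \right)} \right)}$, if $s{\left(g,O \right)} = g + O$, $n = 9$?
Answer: $-1100$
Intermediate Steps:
$s{\left(g,O \right)} = O + g$
$a{\left(w \right)} = 2 w \left(-5 + w\right)$
$n \left(-10 - -1\right) a{\left(s{\left(\frac{1}{3 + 6},6 \right)} \right)} = 9 \left(-10 - -1\right) 2 \left(6 + \frac{1}{3 + 6}\right) \left(-5 + \left(6 + \frac{1}{3 + 6}\right)\right) = 9 \left(-10 + 1\right) 2 \left(6 + \frac{1}{9}\right) \left(-5 + \left(6 + \frac{1}{9}\right)\right) = 9 \left(-9\right) 2 \left(6 + \frac{1}{9}\right) \left(-5 + \left(6 + \frac{1}{9}\right)\right) = - 81 \cdot 2 \cdot \frac{55}{9} \left(-5 + \frac{55}{9}\right) = - 81 \cdot 2 \cdot \frac{55}{9} \cdot \frac{10}{9} = \left(-81\right) \frac{1100}{81} = -1100$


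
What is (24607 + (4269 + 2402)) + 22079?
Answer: 53357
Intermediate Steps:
(24607 + (4269 + 2402)) + 22079 = (24607 + 6671) + 22079 = 31278 + 22079 = 53357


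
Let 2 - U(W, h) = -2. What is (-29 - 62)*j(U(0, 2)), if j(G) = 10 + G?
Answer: -1274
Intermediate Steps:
U(W, h) = 4 (U(W, h) = 2 - 1*(-2) = 2 + 2 = 4)
(-29 - 62)*j(U(0, 2)) = (-29 - 62)*(10 + 4) = -91*14 = -1274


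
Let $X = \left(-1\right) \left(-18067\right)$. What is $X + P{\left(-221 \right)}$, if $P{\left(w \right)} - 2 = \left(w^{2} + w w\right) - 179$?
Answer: $115572$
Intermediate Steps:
$P{\left(w \right)} = -177 + 2 w^{2}$ ($P{\left(w \right)} = 2 - \left(179 - w^{2} - w w\right) = 2 + \left(\left(w^{2} + w^{2}\right) - 179\right) = 2 + \left(2 w^{2} - 179\right) = 2 + \left(-179 + 2 w^{2}\right) = -177 + 2 w^{2}$)
$X = 18067$
$X + P{\left(-221 \right)} = 18067 - \left(177 - 2 \left(-221\right)^{2}\right) = 18067 + \left(-177 + 2 \cdot 48841\right) = 18067 + \left(-177 + 97682\right) = 18067 + 97505 = 115572$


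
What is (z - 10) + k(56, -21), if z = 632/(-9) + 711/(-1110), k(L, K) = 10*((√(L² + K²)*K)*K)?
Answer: -269273/3330 + 30870*√73 ≈ 2.6367e+5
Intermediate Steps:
k(L, K) = 10*K²*√(K² + L²) (k(L, K) = 10*((√(K² + L²)*K)*K) = 10*((K*√(K² + L²))*K) = 10*(K²*√(K² + L²)) = 10*K²*√(K² + L²))
z = -235973/3330 (z = 632*(-⅑) + 711*(-1/1110) = -632/9 - 237/370 = -235973/3330 ≈ -70.863)
(z - 10) + k(56, -21) = (-235973/3330 - 10) + 10*(-21)²*√((-21)² + 56²) = -269273/3330 + 10*441*√(441 + 3136) = -269273/3330 + 10*441*√3577 = -269273/3330 + 10*441*(7*√73) = -269273/3330 + 30870*√73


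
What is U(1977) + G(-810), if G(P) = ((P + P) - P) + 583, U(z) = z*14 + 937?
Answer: 28388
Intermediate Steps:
U(z) = 937 + 14*z (U(z) = 14*z + 937 = 937 + 14*z)
G(P) = 583 + P (G(P) = (2*P - P) + 583 = P + 583 = 583 + P)
U(1977) + G(-810) = (937 + 14*1977) + (583 - 810) = (937 + 27678) - 227 = 28615 - 227 = 28388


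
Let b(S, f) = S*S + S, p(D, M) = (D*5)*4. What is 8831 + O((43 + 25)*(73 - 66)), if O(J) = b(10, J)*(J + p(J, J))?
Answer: 1108391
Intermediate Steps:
p(D, M) = 20*D (p(D, M) = (5*D)*4 = 20*D)
b(S, f) = S + S² (b(S, f) = S² + S = S + S²)
O(J) = 2310*J (O(J) = (10*(1 + 10))*(J + 20*J) = (10*11)*(21*J) = 110*(21*J) = 2310*J)
8831 + O((43 + 25)*(73 - 66)) = 8831 + 2310*((43 + 25)*(73 - 66)) = 8831 + 2310*(68*7) = 8831 + 2310*476 = 8831 + 1099560 = 1108391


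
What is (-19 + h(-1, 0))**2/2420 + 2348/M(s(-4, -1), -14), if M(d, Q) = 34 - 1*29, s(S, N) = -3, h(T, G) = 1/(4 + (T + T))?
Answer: 4547097/9680 ≈ 469.74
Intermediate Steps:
h(T, G) = 1/(4 + 2*T)
M(d, Q) = 5 (M(d, Q) = 34 - 29 = 5)
(-19 + h(-1, 0))**2/2420 + 2348/M(s(-4, -1), -14) = (-19 + 1/(2*(2 - 1)))**2/2420 + 2348/5 = (-19 + (1/2)/1)**2*(1/2420) + 2348*(1/5) = (-19 + (1/2)*1)**2*(1/2420) + 2348/5 = (-19 + 1/2)**2*(1/2420) + 2348/5 = (-37/2)**2*(1/2420) + 2348/5 = (1369/4)*(1/2420) + 2348/5 = 1369/9680 + 2348/5 = 4547097/9680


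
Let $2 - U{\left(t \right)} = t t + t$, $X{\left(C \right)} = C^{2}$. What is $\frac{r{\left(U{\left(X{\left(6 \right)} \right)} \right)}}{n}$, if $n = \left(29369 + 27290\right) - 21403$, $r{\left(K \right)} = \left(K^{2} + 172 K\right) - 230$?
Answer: $\frac{769955}{17628} \approx 43.678$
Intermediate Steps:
$U{\left(t \right)} = 2 - t - t^{2}$ ($U{\left(t \right)} = 2 - \left(t t + t\right) = 2 - \left(t^{2} + t\right) = 2 - \left(t + t^{2}\right) = 2 - t - t^{2}$)
$r{\left(K \right)} = -230 + K^{2} + 172 K$
$n = 35256$ ($n = 56659 - 21403 = 35256$)
$\frac{r{\left(U{\left(X{\left(6 \right)} \right)} \right)}}{n} = \frac{-230 + \left(2 - 6^{2} - \left(6^{2}\right)^{2}\right)^{2} + 172 \left(2 - 6^{2} - \left(6^{2}\right)^{2}\right)}{35256} = \left(-230 + \left(2 - 36 - 36^{2}\right)^{2} + 172 \left(2 - 36 - 36^{2}\right)\right) \frac{1}{35256} = \left(-230 + \left(2 - 36 - 1296\right)^{2} + 172 \left(2 - 36 - 1296\right)\right) \frac{1}{35256} = \left(-230 + \left(-1330\right)^{2} + 172 \left(-1330\right)\right) \frac{1}{35256} = \left(-230 + 1768900 - 228760\right) \frac{1}{35256} = 1539910 \cdot \frac{1}{35256} = \frac{769955}{17628}$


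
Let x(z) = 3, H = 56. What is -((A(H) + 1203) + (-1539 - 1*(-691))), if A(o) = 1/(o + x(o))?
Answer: -20946/59 ≈ -355.02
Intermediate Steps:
A(o) = 1/(3 + o) (A(o) = 1/(o + 3) = 1/(3 + o))
-((A(H) + 1203) + (-1539 - 1*(-691))) = -((1/(3 + 56) + 1203) + (-1539 - 1*(-691))) = -((1/59 + 1203) + (-1539 + 691)) = -((1/59 + 1203) - 848) = -(70978/59 - 848) = -1*20946/59 = -20946/59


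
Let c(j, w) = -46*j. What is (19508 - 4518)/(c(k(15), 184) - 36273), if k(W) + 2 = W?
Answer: -14990/36871 ≈ -0.40655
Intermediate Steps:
k(W) = -2 + W
(19508 - 4518)/(c(k(15), 184) - 36273) = (19508 - 4518)/(-46*(-2 + 15) - 36273) = 14990/(-46*13 - 36273) = 14990/(-598 - 36273) = 14990/(-36871) = 14990*(-1/36871) = -14990/36871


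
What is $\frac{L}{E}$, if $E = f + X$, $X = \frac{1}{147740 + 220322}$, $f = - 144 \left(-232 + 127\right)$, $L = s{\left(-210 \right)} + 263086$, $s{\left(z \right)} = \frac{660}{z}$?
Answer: $\frac{677815617960}{38955682087} \approx 17.4$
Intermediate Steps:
$L = \frac{1841580}{7}$ ($L = \frac{660}{-210} + 263086 = 660 \left(- \frac{1}{210}\right) + 263086 = - \frac{22}{7} + 263086 = \frac{1841580}{7} \approx 2.6308 \cdot 10^{5}$)
$f = 15120$ ($f = \left(-144\right) \left(-105\right) = 15120$)
$X = \frac{1}{368062} \approx 2.7169 \cdot 10^{-6}$
$E = \frac{5565097441}{368062}$ ($E = 15120 + \frac{1}{368062} = \frac{5565097441}{368062} \approx 15120.0$)
$\frac{L}{E} = \frac{1841580}{7 \cdot \frac{5565097441}{368062}} = \frac{1841580}{7} \cdot \frac{368062}{5565097441} = \frac{677815617960}{38955682087}$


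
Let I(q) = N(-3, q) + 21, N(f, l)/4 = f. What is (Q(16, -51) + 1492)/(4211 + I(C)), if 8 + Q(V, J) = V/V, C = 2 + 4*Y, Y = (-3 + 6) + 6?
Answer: 297/844 ≈ 0.35190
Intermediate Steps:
Y = 9 (Y = 3 + 6 = 9)
C = 38 (C = 2 + 4*9 = 2 + 36 = 38)
Q(V, J) = -7 (Q(V, J) = -8 + V/V = -8 + 1 = -7)
N(f, l) = 4*f
I(q) = 9 (I(q) = 4*(-3) + 21 = -12 + 21 = 9)
(Q(16, -51) + 1492)/(4211 + I(C)) = (-7 + 1492)/(4211 + 9) = 1485/4220 = 1485*(1/4220) = 297/844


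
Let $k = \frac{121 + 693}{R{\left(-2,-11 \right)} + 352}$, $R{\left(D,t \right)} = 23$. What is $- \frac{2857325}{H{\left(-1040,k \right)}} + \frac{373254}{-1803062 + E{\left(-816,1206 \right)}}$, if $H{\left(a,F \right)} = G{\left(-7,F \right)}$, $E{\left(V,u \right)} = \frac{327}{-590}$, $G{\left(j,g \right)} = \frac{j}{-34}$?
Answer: $- \frac{103347831940027370}{7446648349} \approx -1.3878 \cdot 10^{7}$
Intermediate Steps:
$G{\left(j,g \right)} = - \frac{j}{34}$ ($G{\left(j,g \right)} = j \left(- \frac{1}{34}\right) = - \frac{j}{34}$)
$k = \frac{814}{375}$ ($k = \frac{121 + 693}{23 + 352} = \frac{814}{375} \approx 2.1707$)
$E{\left(V,u \right)} = - \frac{327}{590}$ ($E{\left(V,u \right)} = 327 \left(- \frac{1}{590}\right) = - \frac{327}{590}$)
$H{\left(a,F \right)} = \frac{7}{34}$ ($H{\left(a,F \right)} = \left(- \frac{1}{34}\right) \left(-7\right) = \frac{7}{34}$)
$- \frac{2857325}{H{\left(-1040,k \right)}} + \frac{373254}{-1803062 + E{\left(-816,1206 \right)}} = - \frac{2857325}{\frac{7}{34}} + \frac{373254}{-1803062 - \frac{327}{590}} = \left(-2857325\right) \frac{34}{7} + \frac{373254}{- \frac{1063806907}{590}} = - \frac{97149050}{7} + 373254 \left(- \frac{590}{1063806907}\right) = - \frac{97149050}{7} - \frac{220219860}{1063806907} = - \frac{103347831940027370}{7446648349}$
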